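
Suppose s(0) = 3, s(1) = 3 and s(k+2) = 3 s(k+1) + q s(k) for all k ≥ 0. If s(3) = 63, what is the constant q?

s(2) = 9 + 3q
s(3) = 27 + 12q
So 27 + 12q = 63, giving q = 3.

3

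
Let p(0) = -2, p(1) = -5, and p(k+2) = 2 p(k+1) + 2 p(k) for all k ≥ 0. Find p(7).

-2120

p(2) = 2(-5) + 2(-2) = -14
p(3) = 2(-14) + 2(-5) = -38
p(4) = 2(-38) + 2(-14) = -104
p(5) = 2(-104) + 2(-38) = -284
p(6) = 2(-284) + 2(-104) = -776
p(7) = 2(-776) + 2(-284) = -2120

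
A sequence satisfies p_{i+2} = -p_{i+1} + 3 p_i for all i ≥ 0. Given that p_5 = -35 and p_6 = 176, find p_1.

Rearranging, p_{i-2} = (p_i + p_{i-1}) / 3.
p_4 = (176 + (-35)) / 3 = 141/3 = 47
p_3 = (-35 + 47) / 3 = 12/3 = 4
p_2 = (47 + 4) / 3 = 51/3 = 17
p_1 = (4 + 17) / 3 = 21/3 = 7

7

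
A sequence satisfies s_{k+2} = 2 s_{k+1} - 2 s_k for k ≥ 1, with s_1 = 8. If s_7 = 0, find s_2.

Let s_2 = x.
s_3 = -16 + 2x
s_4 = -32 + 2x
s_5 = -32
s_6 = -4x
s_7 = 64 - 8x
So 64 - 8x = 0, giving x = 8.

8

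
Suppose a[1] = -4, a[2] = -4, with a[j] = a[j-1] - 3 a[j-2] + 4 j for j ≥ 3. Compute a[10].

-120

a[3] = (-4) - 3*(-4) + 12 = 20
a[4] = 20 - 3*(-4) + 16 = 48
a[5] = 48 - 3*20 + 20 = 8
a[6] = 8 - 3*48 + 24 = -112
a[7] = (-112) - 3*8 + 28 = -108
a[8] = (-108) - 3*(-112) + 32 = 260
a[9] = 260 - 3*(-108) + 36 = 620
a[10] = 620 - 3*260 + 40 = -120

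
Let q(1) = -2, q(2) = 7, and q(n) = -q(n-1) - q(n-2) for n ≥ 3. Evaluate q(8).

q(3) = -7 - (-2) = -5
q(4) = -(-5) - 7 = -2
q(5) = -(-2) - (-5) = 7
q(6) = -7 - (-2) = -5
q(7) = -(-5) - 7 = -2
q(8) = -(-2) - (-5) = 7

7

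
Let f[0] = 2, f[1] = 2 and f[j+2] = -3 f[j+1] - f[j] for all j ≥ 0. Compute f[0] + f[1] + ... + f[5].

f[2] = -3·2 - 2 = -8
f[3] = -3·(-8) - 2 = 22
f[4] = -3·22 - (-8) = -58
f[5] = -3·(-58) - 22 = 152
Sum = 2 + 2 + (-8) + 22 + (-58) + 152 = 112

112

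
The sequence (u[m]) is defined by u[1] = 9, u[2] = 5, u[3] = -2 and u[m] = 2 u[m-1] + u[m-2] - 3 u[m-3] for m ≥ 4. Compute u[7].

-307

u[4] = 2·(-2) + 5 - 3·9 = -26
u[5] = 2·(-26) + (-2) - 3·5 = -69
u[6] = 2·(-69) + (-26) - 3·(-2) = -158
u[7] = 2·(-158) + (-69) - 3·(-26) = -307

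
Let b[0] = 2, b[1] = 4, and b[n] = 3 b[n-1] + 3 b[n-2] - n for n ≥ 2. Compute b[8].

44134

b[2] = 3·4 + 3·2 - 2 = 16
b[3] = 3·16 + 3·4 - 3 = 57
b[4] = 3·57 + 3·16 - 4 = 215
b[5] = 3·215 + 3·57 - 5 = 811
b[6] = 3·811 + 3·215 - 6 = 3072
b[7] = 3·3072 + 3·811 - 7 = 11642
b[8] = 3·11642 + 3·3072 - 8 = 44134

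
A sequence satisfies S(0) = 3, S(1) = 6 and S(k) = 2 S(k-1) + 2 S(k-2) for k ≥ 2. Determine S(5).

360

S(2) = 2·6 + 2·3 = 18
S(3) = 2·18 + 2·6 = 48
S(4) = 2·48 + 2·18 = 132
S(5) = 2·132 + 2·48 = 360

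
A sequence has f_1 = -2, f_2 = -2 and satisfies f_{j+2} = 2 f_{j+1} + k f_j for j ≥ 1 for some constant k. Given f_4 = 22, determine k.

f_3 = -4 - 2k
f_4 = -8 - 6k
So -8 - 6k = 22, giving k = -5.

-5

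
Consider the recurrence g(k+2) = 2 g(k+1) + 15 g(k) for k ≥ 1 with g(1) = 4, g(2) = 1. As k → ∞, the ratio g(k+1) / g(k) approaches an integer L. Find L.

5

The characteristic equation is r^2 - 2r - 15 = 0, which factors as (r - 5)(r + 3) = 0.
So the roots are 5 and -3. Since |5| > |-3| and the coefficient of 5^k is non-zero, the ratio tends to 5.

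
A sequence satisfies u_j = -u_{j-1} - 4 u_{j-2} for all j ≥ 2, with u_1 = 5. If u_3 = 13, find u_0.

7

Let u_0 = w.
u_2 = -5 - 4w
u_3 = -15 + 4w
So -15 + 4w = 13, giving w = 7.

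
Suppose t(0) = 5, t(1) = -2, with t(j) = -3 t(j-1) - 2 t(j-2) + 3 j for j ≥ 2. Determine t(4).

t(2) = -3*(-2) - 2*5 + 6 = 2
t(3) = -3*2 - 2*(-2) + 9 = 7
t(4) = -3*7 - 2*2 + 12 = -13

-13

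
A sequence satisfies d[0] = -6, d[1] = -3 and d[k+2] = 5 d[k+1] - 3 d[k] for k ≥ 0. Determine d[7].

d[2] = 5*(-3) - 3*(-6) = 3
d[3] = 5*3 - 3*(-3) = 24
d[4] = 5*24 - 3*3 = 111
d[5] = 5*111 - 3*24 = 483
d[6] = 5*483 - 3*111 = 2082
d[7] = 5*2082 - 3*483 = 8961

8961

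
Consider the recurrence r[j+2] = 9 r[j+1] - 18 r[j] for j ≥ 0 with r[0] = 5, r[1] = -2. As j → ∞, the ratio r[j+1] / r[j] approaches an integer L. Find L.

6

The characteristic equation is r^2 - 9r + 18 = 0, which factors as (r - 6)(r - 3) = 0.
So the roots are 6 and 3. Since |6| > |3| and the coefficient of 6^j is non-zero, the ratio tends to 6.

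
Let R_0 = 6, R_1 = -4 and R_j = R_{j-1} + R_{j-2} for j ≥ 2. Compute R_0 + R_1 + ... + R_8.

R_2 = (-4) + 6 = 2
R_3 = 2 + (-4) = -2
R_4 = (-2) + 2 = 0
R_5 = 0 + (-2) = -2
R_6 = (-2) + 0 = -2
R_7 = (-2) + (-2) = -4
R_8 = (-4) + (-2) = -6
Sum = 6 + (-4) + 2 + (-2) + 0 + (-2) + (-2) + (-4) + (-6) = -12

-12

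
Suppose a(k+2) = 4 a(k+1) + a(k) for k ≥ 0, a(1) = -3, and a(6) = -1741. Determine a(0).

Let a(0) = z.
a(2) = -12 + z
a(3) = -51 + 4z
a(4) = -216 + 17z
a(5) = -915 + 72z
a(6) = -3876 + 305z
So -3876 + 305z = -1741, giving z = 7.

7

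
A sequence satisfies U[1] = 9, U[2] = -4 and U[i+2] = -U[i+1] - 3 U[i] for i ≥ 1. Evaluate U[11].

U[3] = -(-4) - 3(9) = -23
U[4] = -(-23) - 3(-4) = 35
U[5] = -35 - 3(-23) = 34
U[6] = -34 - 3(35) = -139
U[7] = -(-139) - 3(34) = 37
U[8] = -37 - 3(-139) = 380
U[9] = -380 - 3(37) = -491
U[10] = -(-491) - 3(380) = -649
U[11] = -(-649) - 3(-491) = 2122

2122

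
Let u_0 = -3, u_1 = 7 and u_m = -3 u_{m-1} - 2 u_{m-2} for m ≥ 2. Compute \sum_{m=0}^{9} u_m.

u_2 = -3·7 - 2·(-3) = -15
u_3 = -3·(-15) - 2·7 = 31
u_4 = -3·31 - 2·(-15) = -63
u_5 = -3·(-63) - 2·31 = 127
u_6 = -3·127 - 2·(-63) = -255
u_7 = -3·(-255) - 2·127 = 511
u_8 = -3·511 - 2·(-255) = -1023
u_9 = -3·(-1023) - 2·511 = 2047
Sum = (-3) + 7 + (-15) + 31 + (-63) + 127 + (-255) + 511 + (-1023) + 2047 = 1364

1364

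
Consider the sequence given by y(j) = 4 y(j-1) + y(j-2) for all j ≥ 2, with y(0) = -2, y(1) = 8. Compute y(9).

739304

y(2) = 4(8) + (-2) = 30
y(3) = 4(30) + 8 = 128
y(4) = 4(128) + 30 = 542
y(5) = 4(542) + 128 = 2296
y(6) = 4(2296) + 542 = 9726
y(7) = 4(9726) + 2296 = 41200
y(8) = 4(41200) + 9726 = 174526
y(9) = 4(174526) + 41200 = 739304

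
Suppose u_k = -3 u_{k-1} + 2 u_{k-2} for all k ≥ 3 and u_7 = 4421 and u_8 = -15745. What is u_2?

-5

Rearranging, u_{k-2} = (u_k + 3 u_{k-1}) / 2.
u_6 = (-15745 + 3(4421)) / 2 = -2482/2 = -1241
u_5 = (4421 + 3(-1241)) / 2 = 698/2 = 349
u_4 = (-1241 + 3(349)) / 2 = -194/2 = -97
u_3 = (349 + 3(-97)) / 2 = 58/2 = 29
u_2 = (-97 + 3(29)) / 2 = -10/2 = -5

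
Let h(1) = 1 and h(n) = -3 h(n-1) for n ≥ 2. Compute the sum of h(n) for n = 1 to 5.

h(2) = -3(1) = -3
h(3) = -3(-3) = 9
h(4) = -3(9) = -27
h(5) = -3(-27) = 81
Sum = 1 + (-3) + 9 + (-27) + 81 = 61

61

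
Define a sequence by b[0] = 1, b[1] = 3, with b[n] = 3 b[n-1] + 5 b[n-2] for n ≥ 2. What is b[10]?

1306469

b[2] = 3(3) + 5(1) = 14
b[3] = 3(14) + 5(3) = 57
b[4] = 3(57) + 5(14) = 241
b[5] = 3(241) + 5(57) = 1008
b[6] = 3(1008) + 5(241) = 4229
b[7] = 3(4229) + 5(1008) = 17727
b[8] = 3(17727) + 5(4229) = 74326
b[9] = 3(74326) + 5(17727) = 311613
b[10] = 3(311613) + 5(74326) = 1306469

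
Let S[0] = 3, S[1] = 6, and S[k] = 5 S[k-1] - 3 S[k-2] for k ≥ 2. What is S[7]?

S[2] = 5·6 - 3·3 = 21
S[3] = 5·21 - 3·6 = 87
S[4] = 5·87 - 3·21 = 372
S[5] = 5·372 - 3·87 = 1599
S[6] = 5·1599 - 3·372 = 6879
S[7] = 5·6879 - 3·1599 = 29598

29598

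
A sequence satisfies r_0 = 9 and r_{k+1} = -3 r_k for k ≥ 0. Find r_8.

59049

r_1 = -3(9) = -27
r_2 = -3(-27) = 81
r_3 = -3(81) = -243
r_4 = -3(-243) = 729
r_5 = -3(729) = -2187
r_6 = -3(-2187) = 6561
r_7 = -3(6561) = -19683
r_8 = -3(-19683) = 59049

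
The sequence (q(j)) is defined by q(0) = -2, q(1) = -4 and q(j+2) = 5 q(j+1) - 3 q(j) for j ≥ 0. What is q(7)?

q(2) = 5*(-4) - 3*(-2) = -14
q(3) = 5*(-14) - 3*(-4) = -58
q(4) = 5*(-58) - 3*(-14) = -248
q(5) = 5*(-248) - 3*(-58) = -1066
q(6) = 5*(-1066) - 3*(-248) = -4586
q(7) = 5*(-4586) - 3*(-1066) = -19732

-19732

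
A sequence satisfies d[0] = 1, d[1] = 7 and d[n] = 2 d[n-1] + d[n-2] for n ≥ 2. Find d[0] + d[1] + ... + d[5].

364

d[2] = 2·7 + 1 = 15
d[3] = 2·15 + 7 = 37
d[4] = 2·37 + 15 = 89
d[5] = 2·89 + 37 = 215
Sum = 1 + 7 + 15 + 37 + 89 + 215 = 364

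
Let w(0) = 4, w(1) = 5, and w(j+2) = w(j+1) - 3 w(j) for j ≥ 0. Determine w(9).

w(2) = 5 - 3(4) = -7
w(3) = (-7) - 3(5) = -22
w(4) = (-22) - 3(-7) = -1
w(5) = (-1) - 3(-22) = 65
w(6) = 65 - 3(-1) = 68
w(7) = 68 - 3(65) = -127
w(8) = (-127) - 3(68) = -331
w(9) = (-331) - 3(-127) = 50

50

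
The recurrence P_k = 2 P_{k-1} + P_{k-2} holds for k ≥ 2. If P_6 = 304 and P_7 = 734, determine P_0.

-4

Rearranging, P_{k-2} = P_k - 2 P_{k-1}.
P_5 = 734 - 2·304 = 126
P_4 = 304 - 2·126 = 52
P_3 = 126 - 2·52 = 22
P_2 = 52 - 2·22 = 8
P_1 = 22 - 2·8 = 6
P_0 = 8 - 2·6 = -4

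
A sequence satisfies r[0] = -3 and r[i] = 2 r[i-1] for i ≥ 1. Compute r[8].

r[1] = 2(-3) = -6
r[2] = 2(-6) = -12
r[3] = 2(-12) = -24
r[4] = 2(-24) = -48
r[5] = 2(-48) = -96
r[6] = 2(-96) = -192
r[7] = 2(-192) = -384
r[8] = 2(-384) = -768

-768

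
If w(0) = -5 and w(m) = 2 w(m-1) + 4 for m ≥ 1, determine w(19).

-524292

The fixed point is 4/(1 - 2) = -4, so w(m) + 4 = 2(w(m-1) + 4).
Hence w(m) = -1·2^m - 4.
w(19) = -1·2^{19} - 4 = -1·524288 - 4 = -524292.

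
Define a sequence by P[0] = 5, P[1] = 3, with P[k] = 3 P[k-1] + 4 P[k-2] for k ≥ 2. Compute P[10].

P[2] = 3·3 + 4·5 = 29
P[3] = 3·29 + 4·3 = 99
P[4] = 3·99 + 4·29 = 413
P[5] = 3·413 + 4·99 = 1635
P[6] = 3·1635 + 4·413 = 6557
P[7] = 3·6557 + 4·1635 = 26211
P[8] = 3·26211 + 4·6557 = 104861
P[9] = 3·104861 + 4·26211 = 419427
P[10] = 3·419427 + 4·104861 = 1677725

1677725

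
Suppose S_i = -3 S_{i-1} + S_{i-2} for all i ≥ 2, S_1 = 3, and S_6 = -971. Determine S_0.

1

Let S_0 = v.
S_2 = -9 + v
S_3 = 30 - 3v
S_4 = -99 + 10v
S_5 = 327 - 33v
S_6 = -1080 + 109v
So -1080 + 109v = -971, giving v = 1.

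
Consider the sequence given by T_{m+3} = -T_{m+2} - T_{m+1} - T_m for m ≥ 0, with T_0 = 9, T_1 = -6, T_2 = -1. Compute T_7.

-2

T_3 = -(-1) - (-6) - 9 = -2
T_4 = -(-2) - (-1) - (-6) = 9
T_5 = -9 - (-2) - (-1) = -6
T_6 = -(-6) - 9 - (-2) = -1
T_7 = -(-1) - (-6) - 9 = -2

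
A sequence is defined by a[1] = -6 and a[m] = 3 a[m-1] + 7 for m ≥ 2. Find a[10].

-49211

a[2] = 3·(-6) + 7 = -11
a[3] = 3·(-11) + 7 = -26
a[4] = 3·(-26) + 7 = -71
a[5] = 3·(-71) + 7 = -206
a[6] = 3·(-206) + 7 = -611
a[7] = 3·(-611) + 7 = -1826
a[8] = 3·(-1826) + 7 = -5471
a[9] = 3·(-5471) + 7 = -16406
a[10] = 3·(-16406) + 7 = -49211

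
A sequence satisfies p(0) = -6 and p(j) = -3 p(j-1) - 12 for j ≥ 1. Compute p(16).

-129140166

The fixed point is -12/(1 + 3) = -3, so p(j) + 3 = -3(p(j-1) + 3).
Hence p(j) = -3·(-3)^j - 3.
p(16) = -3·(-3)^{16} - 3 = -3·43046721 - 3 = -129140166.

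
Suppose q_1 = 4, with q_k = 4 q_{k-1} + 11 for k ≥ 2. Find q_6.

q_2 = 4·4 + 11 = 27
q_3 = 4·27 + 11 = 119
q_4 = 4·119 + 11 = 487
q_5 = 4·487 + 11 = 1959
q_6 = 4·1959 + 11 = 7847

7847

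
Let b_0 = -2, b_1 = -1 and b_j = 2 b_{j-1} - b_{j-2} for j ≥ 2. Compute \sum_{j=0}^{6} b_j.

7

b_2 = 2(-1) - (-2) = 0
b_3 = 2(0) - (-1) = 1
b_4 = 2(1) - 0 = 2
b_5 = 2(2) - 1 = 3
b_6 = 2(3) - 2 = 4
Sum = (-2) + (-1) + 0 + 1 + 2 + 3 + 4 = 7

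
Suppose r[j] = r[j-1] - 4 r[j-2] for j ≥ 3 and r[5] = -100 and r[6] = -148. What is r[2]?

4

Rearranging, r[j-2] = (r[j] - r[j-1]) / -4.
r[4] = (-148 - (-100)) / -4 = -48/-4 = 12
r[3] = (-100 - 12) / -4 = -112/-4 = 28
r[2] = (12 - 28) / -4 = -16/-4 = 4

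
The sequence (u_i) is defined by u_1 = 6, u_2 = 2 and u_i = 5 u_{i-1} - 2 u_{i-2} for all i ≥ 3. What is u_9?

u_3 = 5·2 - 2·6 = -2
u_4 = 5·(-2) - 2·2 = -14
u_5 = 5·(-14) - 2·(-2) = -66
u_6 = 5·(-66) - 2·(-14) = -302
u_7 = 5·(-302) - 2·(-66) = -1378
u_8 = 5·(-1378) - 2·(-302) = -6286
u_9 = 5·(-6286) - 2·(-1378) = -28674

-28674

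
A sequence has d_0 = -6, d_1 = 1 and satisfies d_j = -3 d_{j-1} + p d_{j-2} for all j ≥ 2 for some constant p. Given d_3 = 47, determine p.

d_2 = -3 - 6p
d_3 = 9 + 19p
So 9 + 19p = 47, giving p = 2.

2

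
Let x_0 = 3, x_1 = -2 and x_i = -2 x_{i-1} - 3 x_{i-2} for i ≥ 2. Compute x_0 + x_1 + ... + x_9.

297

x_2 = -2*(-2) - 3*3 = -5
x_3 = -2*(-5) - 3*(-2) = 16
x_4 = -2*16 - 3*(-5) = -17
x_5 = -2*(-17) - 3*16 = -14
x_6 = -2*(-14) - 3*(-17) = 79
x_7 = -2*79 - 3*(-14) = -116
x_8 = -2*(-116) - 3*79 = -5
x_9 = -2*(-5) - 3*(-116) = 358
Sum = 3 + (-2) + (-5) + 16 + (-17) + (-14) + 79 + (-116) + (-5) + 358 = 297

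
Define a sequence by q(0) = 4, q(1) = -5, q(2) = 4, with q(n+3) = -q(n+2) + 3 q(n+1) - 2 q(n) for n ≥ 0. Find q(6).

q(3) = -4 + 3(-5) - 2(4) = -27
q(4) = -(-27) + 3(4) - 2(-5) = 49
q(5) = -49 + 3(-27) - 2(4) = -138
q(6) = -(-138) + 3(49) - 2(-27) = 339

339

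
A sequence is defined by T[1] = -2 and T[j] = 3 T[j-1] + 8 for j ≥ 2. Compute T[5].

T[2] = 3*(-2) + 8 = 2
T[3] = 3*2 + 8 = 14
T[4] = 3*14 + 8 = 50
T[5] = 3*50 + 8 = 158

158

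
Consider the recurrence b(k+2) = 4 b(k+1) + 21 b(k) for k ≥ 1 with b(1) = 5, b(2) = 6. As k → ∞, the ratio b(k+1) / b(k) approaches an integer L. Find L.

7

The characteristic equation is r^2 - 4r - 21 = 0, which factors as (r - 7)(r + 3) = 0.
So the roots are 7 and -3. Since |7| > |-3| and the coefficient of 7^k is non-zero, the ratio tends to 7.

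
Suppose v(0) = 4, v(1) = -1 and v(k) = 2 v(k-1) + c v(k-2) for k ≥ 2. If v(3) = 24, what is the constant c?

v(2) = -2 + 4c
v(3) = -4 + 7c
So -4 + 7c = 24, giving c = 4.

4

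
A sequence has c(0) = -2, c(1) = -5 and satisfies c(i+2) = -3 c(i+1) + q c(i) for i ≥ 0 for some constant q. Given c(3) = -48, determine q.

-3

c(2) = 15 - 2q
c(3) = -45 + q
So -45 + q = -48, giving q = -3.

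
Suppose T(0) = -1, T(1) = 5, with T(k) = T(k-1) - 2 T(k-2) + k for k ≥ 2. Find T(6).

19

T(2) = 5 - 2*(-1) + 2 = 9
T(3) = 9 - 2*5 + 3 = 2
T(4) = 2 - 2*9 + 4 = -12
T(5) = (-12) - 2*2 + 5 = -11
T(6) = (-11) - 2*(-12) + 6 = 19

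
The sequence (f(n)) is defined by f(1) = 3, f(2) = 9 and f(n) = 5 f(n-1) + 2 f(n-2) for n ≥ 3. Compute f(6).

7881

f(3) = 5·9 + 2·3 = 51
f(4) = 5·51 + 2·9 = 273
f(5) = 5·273 + 2·51 = 1467
f(6) = 5·1467 + 2·273 = 7881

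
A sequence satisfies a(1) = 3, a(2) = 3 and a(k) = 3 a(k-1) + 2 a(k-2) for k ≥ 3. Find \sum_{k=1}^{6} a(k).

a(3) = 3·3 + 2·3 = 15
a(4) = 3·15 + 2·3 = 51
a(5) = 3·51 + 2·15 = 183
a(6) = 3·183 + 2·51 = 651
Sum = 3 + 3 + 15 + 51 + 183 + 651 = 906

906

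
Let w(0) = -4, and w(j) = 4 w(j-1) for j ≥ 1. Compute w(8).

-262144

w(1) = 4(-4) = -16
w(2) = 4(-16) = -64
w(3) = 4(-64) = -256
w(4) = 4(-256) = -1024
w(5) = 4(-1024) = -4096
w(6) = 4(-4096) = -16384
w(7) = 4(-16384) = -65536
w(8) = 4(-65536) = -262144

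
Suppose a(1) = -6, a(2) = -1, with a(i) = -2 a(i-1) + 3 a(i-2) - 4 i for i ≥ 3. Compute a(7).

a(3) = -2(-1) + 3(-6) - 12 = -28
a(4) = -2(-28) + 3(-1) - 16 = 37
a(5) = -2(37) + 3(-28) - 20 = -178
a(6) = -2(-178) + 3(37) - 24 = 443
a(7) = -2(443) + 3(-178) - 28 = -1448

-1448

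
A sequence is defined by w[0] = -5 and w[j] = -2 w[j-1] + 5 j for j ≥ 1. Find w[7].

w[1] = -2·(-5) + 5 = 15
w[2] = -2·15 + 10 = -20
w[3] = -2·(-20) + 15 = 55
w[4] = -2·55 + 20 = -90
w[5] = -2·(-90) + 25 = 205
w[6] = -2·205 + 30 = -380
w[7] = -2·(-380) + 35 = 795

795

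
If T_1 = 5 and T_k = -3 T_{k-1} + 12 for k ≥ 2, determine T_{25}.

564859072965

The fixed point is 12/(1 + 3) = 3, so T_k - 3 = -3(T_{k-1} - 3).
Hence T_k = 2·(-3)^{k-1} + 3.
T_{25} = 2·(-3)^{24} + 3 = 2·282429536481 + 3 = 564859072965.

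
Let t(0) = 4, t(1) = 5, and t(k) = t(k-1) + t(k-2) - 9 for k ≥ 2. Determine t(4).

-13

t(2) = 5 + 4 - 9 = 0
t(3) = 0 + 5 - 9 = -4
t(4) = (-4) + 0 - 9 = -13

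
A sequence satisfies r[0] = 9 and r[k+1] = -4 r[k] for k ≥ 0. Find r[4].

r[1] = -4·9 = -36
r[2] = -4·(-36) = 144
r[3] = -4·144 = -576
r[4] = -4·(-576) = 2304

2304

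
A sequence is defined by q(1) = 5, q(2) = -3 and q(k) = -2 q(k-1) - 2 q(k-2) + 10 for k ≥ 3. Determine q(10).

-78

q(3) = -2(-3) - 2(5) + 10 = 6
q(4) = -2(6) - 2(-3) + 10 = 4
q(5) = -2(4) - 2(6) + 10 = -10
q(6) = -2(-10) - 2(4) + 10 = 22
q(7) = -2(22) - 2(-10) + 10 = -14
q(8) = -2(-14) - 2(22) + 10 = -6
q(9) = -2(-6) - 2(-14) + 10 = 50
q(10) = -2(50) - 2(-6) + 10 = -78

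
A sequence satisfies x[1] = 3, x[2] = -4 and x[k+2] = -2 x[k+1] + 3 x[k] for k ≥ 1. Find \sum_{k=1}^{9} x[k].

x[3] = -2*(-4) + 3*3 = 17
x[4] = -2*17 + 3*(-4) = -46
x[5] = -2*(-46) + 3*17 = 143
x[6] = -2*143 + 3*(-46) = -424
x[7] = -2*(-424) + 3*143 = 1277
x[8] = -2*1277 + 3*(-424) = -3826
x[9] = -2*(-3826) + 3*1277 = 11483
Sum = 3 + (-4) + 17 + (-46) + 143 + (-424) + 1277 + (-3826) + 11483 = 8623

8623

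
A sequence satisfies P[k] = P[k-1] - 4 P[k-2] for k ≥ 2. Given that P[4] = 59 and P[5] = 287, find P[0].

9

Rearranging, P[k-2] = (P[k] - P[k-1]) / -4.
P[3] = (287 - 59) / -4 = 228/-4 = -57
P[2] = (59 - (-57)) / -4 = 116/-4 = -29
P[1] = (-57 - (-29)) / -4 = -28/-4 = 7
P[0] = (-29 - 7) / -4 = -36/-4 = 9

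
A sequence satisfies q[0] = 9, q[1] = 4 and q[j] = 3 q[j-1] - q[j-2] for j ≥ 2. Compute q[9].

q[2] = 3*4 - 9 = 3
q[3] = 3*3 - 4 = 5
q[4] = 3*5 - 3 = 12
q[5] = 3*12 - 5 = 31
q[6] = 3*31 - 12 = 81
q[7] = 3*81 - 31 = 212
q[8] = 3*212 - 81 = 555
q[9] = 3*555 - 212 = 1453

1453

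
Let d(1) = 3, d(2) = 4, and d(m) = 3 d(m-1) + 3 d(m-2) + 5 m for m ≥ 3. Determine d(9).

d(3) = 3·4 + 3·3 + 15 = 36
d(4) = 3·36 + 3·4 + 20 = 140
d(5) = 3·140 + 3·36 + 25 = 553
d(6) = 3·553 + 3·140 + 30 = 2109
d(7) = 3·2109 + 3·553 + 35 = 8021
d(8) = 3·8021 + 3·2109 + 40 = 30430
d(9) = 3·30430 + 3·8021 + 45 = 115398

115398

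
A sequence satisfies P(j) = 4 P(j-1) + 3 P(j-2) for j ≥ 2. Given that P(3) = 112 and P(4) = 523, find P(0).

3

Rearranging, P(j-2) = (P(j) - 4 P(j-1)) / 3.
P(2) = (523 - 4·112) / 3 = 75/3 = 25
P(1) = (112 - 4·25) / 3 = 12/3 = 4
P(0) = (25 - 4·4) / 3 = 9/3 = 3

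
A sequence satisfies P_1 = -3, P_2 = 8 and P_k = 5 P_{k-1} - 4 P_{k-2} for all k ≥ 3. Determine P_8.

P_3 = 5(8) - 4(-3) = 52
P_4 = 5(52) - 4(8) = 228
P_5 = 5(228) - 4(52) = 932
P_6 = 5(932) - 4(228) = 3748
P_7 = 5(3748) - 4(932) = 15012
P_8 = 5(15012) - 4(3748) = 60068

60068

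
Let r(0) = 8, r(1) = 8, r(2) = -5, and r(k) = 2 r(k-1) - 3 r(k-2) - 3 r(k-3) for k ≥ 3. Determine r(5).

-61

r(3) = 2*(-5) - 3*8 - 3*8 = -58
r(4) = 2*(-58) - 3*(-5) - 3*8 = -125
r(5) = 2*(-125) - 3*(-58) - 3*(-5) = -61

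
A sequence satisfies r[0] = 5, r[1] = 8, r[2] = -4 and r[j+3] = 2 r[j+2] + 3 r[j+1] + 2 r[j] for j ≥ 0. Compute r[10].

r[3] = 2*(-4) + 3*8 + 2*5 = 26
r[4] = 2*26 + 3*(-4) + 2*8 = 56
r[5] = 2*56 + 3*26 + 2*(-4) = 182
r[6] = 2*182 + 3*56 + 2*26 = 584
r[7] = 2*584 + 3*182 + 2*56 = 1826
r[8] = 2*1826 + 3*584 + 2*182 = 5768
r[9] = 2*5768 + 3*1826 + 2*584 = 18182
r[10] = 2*18182 + 3*5768 + 2*1826 = 57320

57320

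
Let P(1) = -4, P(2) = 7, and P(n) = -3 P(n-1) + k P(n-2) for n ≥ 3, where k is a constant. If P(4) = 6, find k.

-3

P(3) = -21 - 4k
P(4) = 63 + 19k
So 63 + 19k = 6, giving k = -3.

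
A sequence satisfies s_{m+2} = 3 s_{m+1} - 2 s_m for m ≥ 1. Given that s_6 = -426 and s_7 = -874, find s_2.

-6

Rearranging, s_{m-2} = (s_m - 3 s_{m-1}) / -2.
s_5 = (-874 - 3(-426)) / -2 = 404/-2 = -202
s_4 = (-426 - 3(-202)) / -2 = 180/-2 = -90
s_3 = (-202 - 3(-90)) / -2 = 68/-2 = -34
s_2 = (-90 - 3(-34)) / -2 = 12/-2 = -6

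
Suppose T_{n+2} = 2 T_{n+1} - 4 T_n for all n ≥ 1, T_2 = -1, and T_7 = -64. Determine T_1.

Let T_1 = z.
T_3 = -2 - 4z
T_4 = -8z
T_5 = 8
T_6 = 16 + 32z
T_7 = 64z
So 64z = -64, giving z = -1.

-1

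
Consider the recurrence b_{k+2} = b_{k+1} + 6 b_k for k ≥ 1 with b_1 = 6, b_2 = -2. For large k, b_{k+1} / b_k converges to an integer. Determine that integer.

3

The characteristic equation is r^2 - r - 6 = 0, which factors as (r - 3)(r + 2) = 0.
So the roots are 3 and -2. Since |3| > |-2| and the coefficient of 3^k is non-zero, the ratio tends to 3.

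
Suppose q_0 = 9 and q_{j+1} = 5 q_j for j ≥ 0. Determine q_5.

28125

q_1 = 5·9 = 45
q_2 = 5·45 = 225
q_3 = 5·225 = 1125
q_4 = 5·1125 = 5625
q_5 = 5·5625 = 28125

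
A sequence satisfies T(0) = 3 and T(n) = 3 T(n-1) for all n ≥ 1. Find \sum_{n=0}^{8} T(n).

29523

T(1) = 3*3 = 9
T(2) = 3*9 = 27
T(3) = 3*27 = 81
T(4) = 3*81 = 243
T(5) = 3*243 = 729
T(6) = 3*729 = 2187
T(7) = 3*2187 = 6561
T(8) = 3*6561 = 19683
Sum = 3 + 9 + 27 + 81 + 243 + 729 + 2187 + 6561 + 19683 = 29523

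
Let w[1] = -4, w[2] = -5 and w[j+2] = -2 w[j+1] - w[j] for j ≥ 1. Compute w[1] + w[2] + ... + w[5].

14

w[3] = -2(-5) - (-4) = 14
w[4] = -2(14) - (-5) = -23
w[5] = -2(-23) - 14 = 32
Sum = (-4) + (-5) + 14 + (-23) + 32 = 14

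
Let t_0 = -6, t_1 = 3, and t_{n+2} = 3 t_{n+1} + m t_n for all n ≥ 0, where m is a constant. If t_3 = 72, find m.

t_2 = 9 - 6m
t_3 = 27 - 15m
So 27 - 15m = 72, giving m = -3.

-3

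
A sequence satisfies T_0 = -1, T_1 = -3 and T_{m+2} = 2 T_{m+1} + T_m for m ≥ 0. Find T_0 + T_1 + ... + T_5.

T_2 = 2*(-3) + (-1) = -7
T_3 = 2*(-7) + (-3) = -17
T_4 = 2*(-17) + (-7) = -41
T_5 = 2*(-41) + (-17) = -99
Sum = (-1) + (-3) + (-7) + (-17) + (-41) + (-99) = -168

-168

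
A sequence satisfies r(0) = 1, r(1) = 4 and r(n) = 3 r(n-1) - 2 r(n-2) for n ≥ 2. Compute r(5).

r(2) = 3(4) - 2(1) = 10
r(3) = 3(10) - 2(4) = 22
r(4) = 3(22) - 2(10) = 46
r(5) = 3(46) - 2(22) = 94

94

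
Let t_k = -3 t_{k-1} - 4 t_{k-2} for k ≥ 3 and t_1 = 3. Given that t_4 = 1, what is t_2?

Let t_2 = z.
t_3 = -12 - 3z
t_4 = 36 + 5z
So 36 + 5z = 1, giving z = -7.

-7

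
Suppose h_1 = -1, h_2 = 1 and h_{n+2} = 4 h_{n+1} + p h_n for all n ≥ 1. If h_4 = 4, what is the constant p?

h_3 = 4 - p
h_4 = 16 - 3p
So 16 - 3p = 4, giving p = 4.

4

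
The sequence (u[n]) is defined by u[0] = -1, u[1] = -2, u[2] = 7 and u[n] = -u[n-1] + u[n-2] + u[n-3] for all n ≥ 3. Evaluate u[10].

39

u[3] = -7 + (-2) + (-1) = -10
u[4] = -(-10) + 7 + (-2) = 15
u[5] = -15 + (-10) + 7 = -18
u[6] = -(-18) + 15 + (-10) = 23
u[7] = -23 + (-18) + 15 = -26
u[8] = -(-26) + 23 + (-18) = 31
u[9] = -31 + (-26) + 23 = -34
u[10] = -(-34) + 31 + (-26) = 39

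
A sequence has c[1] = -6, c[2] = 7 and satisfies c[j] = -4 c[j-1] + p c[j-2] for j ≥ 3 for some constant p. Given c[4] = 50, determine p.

c[3] = -28 - 6p
c[4] = 112 + 31p
So 112 + 31p = 50, giving p = -2.

-2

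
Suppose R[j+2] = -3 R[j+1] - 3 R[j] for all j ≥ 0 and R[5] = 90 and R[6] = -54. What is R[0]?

Rearranging, R[j-2] = (R[j] + 3 R[j-1]) / -3.
R[4] = (-54 + 3*90) / -3 = 216/-3 = -72
R[3] = (90 + 3*(-72)) / -3 = -126/-3 = 42
R[2] = (-72 + 3*42) / -3 = 54/-3 = -18
R[1] = (42 + 3*(-18)) / -3 = -12/-3 = 4
R[0] = (-18 + 3*4) / -3 = -6/-3 = 2

2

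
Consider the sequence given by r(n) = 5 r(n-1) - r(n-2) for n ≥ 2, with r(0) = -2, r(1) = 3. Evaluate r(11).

r(2) = 5·3 - (-2) = 17
r(3) = 5·17 - 3 = 82
r(4) = 5·82 - 17 = 393
r(5) = 5·393 - 82 = 1883
r(6) = 5·1883 - 393 = 9022
r(7) = 5·9022 - 1883 = 43227
r(8) = 5·43227 - 9022 = 207113
r(9) = 5·207113 - 43227 = 992338
r(10) = 5·992338 - 207113 = 4754577
r(11) = 5·4754577 - 992338 = 22780547

22780547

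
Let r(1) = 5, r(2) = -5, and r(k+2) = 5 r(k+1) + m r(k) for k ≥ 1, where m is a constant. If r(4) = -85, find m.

2

r(3) = -25 + 5m
r(4) = -125 + 20m
So -125 + 20m = -85, giving m = 2.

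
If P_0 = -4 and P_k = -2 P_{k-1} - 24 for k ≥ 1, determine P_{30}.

4294967288

The fixed point is -24/(1 + 2) = -8, so P_k + 8 = -2(P_{k-1} + 8).
Hence P_k = 4·(-2)^k - 8.
P_{30} = 4·(-2)^{30} - 8 = 4·1073741824 - 8 = 4294967288.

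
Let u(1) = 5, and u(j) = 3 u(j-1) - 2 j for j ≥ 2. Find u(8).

5477

u(2) = 3(5) - 4 = 11
u(3) = 3(11) - 6 = 27
u(4) = 3(27) - 8 = 73
u(5) = 3(73) - 10 = 209
u(6) = 3(209) - 12 = 615
u(7) = 3(615) - 14 = 1831
u(8) = 3(1831) - 16 = 5477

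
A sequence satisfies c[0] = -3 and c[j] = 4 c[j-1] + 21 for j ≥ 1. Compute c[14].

1073741817

The fixed point is 21/(1 - 4) = -7, so c[j] + 7 = 4(c[j-1] + 7).
Hence c[j] = 4·4^j - 7.
c[14] = 4·4^{14} - 7 = 4·268435456 - 7 = 1073741817.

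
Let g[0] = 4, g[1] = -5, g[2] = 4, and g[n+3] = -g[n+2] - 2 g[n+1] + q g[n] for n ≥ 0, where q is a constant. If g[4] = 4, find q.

-2

g[3] = 6 + 4q
g[4] = -14 - 9q
So -14 - 9q = 4, giving q = -2.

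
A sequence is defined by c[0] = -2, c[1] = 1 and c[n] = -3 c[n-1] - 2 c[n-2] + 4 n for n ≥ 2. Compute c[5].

-93

c[2] = -3*1 - 2*(-2) + 8 = 9
c[3] = -3*9 - 2*1 + 12 = -17
c[4] = -3*(-17) - 2*9 + 16 = 49
c[5] = -3*49 - 2*(-17) + 20 = -93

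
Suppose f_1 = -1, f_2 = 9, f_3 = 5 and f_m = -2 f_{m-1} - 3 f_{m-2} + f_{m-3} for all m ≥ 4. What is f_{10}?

f_4 = -2*5 - 3*9 + (-1) = -38
f_5 = -2*(-38) - 3*5 + 9 = 70
f_6 = -2*70 - 3*(-38) + 5 = -21
f_7 = -2*(-21) - 3*70 + (-38) = -206
f_8 = -2*(-206) - 3*(-21) + 70 = 545
f_9 = -2*545 - 3*(-206) + (-21) = -493
f_{10} = -2*(-493) - 3*545 + (-206) = -855

-855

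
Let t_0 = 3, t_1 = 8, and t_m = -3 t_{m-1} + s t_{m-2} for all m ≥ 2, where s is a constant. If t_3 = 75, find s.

t_2 = -24 + 3s
t_3 = 72 - s
So 72 - s = 75, giving s = -3.

-3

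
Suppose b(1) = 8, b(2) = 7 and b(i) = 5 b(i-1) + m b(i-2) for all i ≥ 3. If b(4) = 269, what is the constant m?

b(3) = 35 + 8m
b(4) = 175 + 47m
So 175 + 47m = 269, giving m = 2.

2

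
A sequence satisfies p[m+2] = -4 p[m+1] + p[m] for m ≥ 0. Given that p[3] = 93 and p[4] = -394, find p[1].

5

Rearranging, p[m-2] = p[m] + 4 p[m-1].
p[2] = -394 + 4·93 = -22
p[1] = 93 + 4·(-22) = 5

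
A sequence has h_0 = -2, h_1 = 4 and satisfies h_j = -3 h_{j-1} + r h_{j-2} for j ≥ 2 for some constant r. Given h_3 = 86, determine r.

h_2 = -12 - 2r
h_3 = 36 + 10r
So 36 + 10r = 86, giving r = 5.

5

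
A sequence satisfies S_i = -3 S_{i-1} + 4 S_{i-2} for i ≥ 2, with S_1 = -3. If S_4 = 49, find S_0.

-2

Let S_0 = z.
S_2 = 9 + 4z
S_3 = -39 - 12z
S_4 = 153 + 52z
So 153 + 52z = 49, giving z = -2.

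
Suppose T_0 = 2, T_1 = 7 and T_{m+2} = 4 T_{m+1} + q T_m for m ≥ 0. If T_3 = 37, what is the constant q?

-5

T_2 = 28 + 2q
T_3 = 112 + 15q
So 112 + 15q = 37, giving q = -5.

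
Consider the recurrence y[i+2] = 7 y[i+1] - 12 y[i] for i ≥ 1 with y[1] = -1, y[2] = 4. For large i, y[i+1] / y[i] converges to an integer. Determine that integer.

4

The characteristic equation is r^2 - 7r + 12 = 0, which factors as (r - 4)(r - 3) = 0.
So the roots are 4 and 3. Since |4| > |3| and the coefficient of 4^i is non-zero, the ratio tends to 4.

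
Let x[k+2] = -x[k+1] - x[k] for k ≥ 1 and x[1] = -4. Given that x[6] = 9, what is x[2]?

-5

Let x[2] = w.
x[3] = 4 - w
x[4] = -4
x[5] = w
x[6] = 4 - w
So 4 - w = 9, giving w = -5.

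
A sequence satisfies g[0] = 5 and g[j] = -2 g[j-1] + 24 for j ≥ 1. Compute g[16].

The fixed point is 24/(1 + 2) = 8, so g[j] - 8 = -2(g[j-1] - 8).
Hence g[j] = -3·(-2)^j + 8.
g[16] = -3·(-2)^{16} + 8 = -3·65536 + 8 = -196600.

-196600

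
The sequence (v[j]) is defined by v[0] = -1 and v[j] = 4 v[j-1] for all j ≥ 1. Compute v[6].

-4096

v[1] = 4·(-1) = -4
v[2] = 4·(-4) = -16
v[3] = 4·(-16) = -64
v[4] = 4·(-64) = -256
v[5] = 4·(-256) = -1024
v[6] = 4·(-1024) = -4096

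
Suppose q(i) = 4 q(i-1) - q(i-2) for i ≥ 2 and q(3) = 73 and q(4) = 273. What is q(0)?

Rearranging, q(i-2) = -(q(i) - 4 q(i-1)).
q(2) = -(273 - 4·73) = 19
q(1) = -(73 - 4·19) = 3
q(0) = -(19 - 4·3) = -7

-7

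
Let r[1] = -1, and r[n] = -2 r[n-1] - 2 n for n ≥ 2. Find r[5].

-2

r[2] = -2(-1) - 4 = -2
r[3] = -2(-2) - 6 = -2
r[4] = -2(-2) - 8 = -4
r[5] = -2(-4) - 10 = -2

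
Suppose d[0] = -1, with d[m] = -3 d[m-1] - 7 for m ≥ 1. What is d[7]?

-1642

d[1] = -3·(-1) - 7 = -4
d[2] = -3·(-4) - 7 = 5
d[3] = -3·5 - 7 = -22
d[4] = -3·(-22) - 7 = 59
d[5] = -3·59 - 7 = -184
d[6] = -3·(-184) - 7 = 545
d[7] = -3·545 - 7 = -1642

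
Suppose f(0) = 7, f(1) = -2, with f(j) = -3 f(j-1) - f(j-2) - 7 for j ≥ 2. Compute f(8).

-2576

f(2) = -3·(-2) - 7 - 7 = -8
f(3) = -3·(-8) - (-2) - 7 = 19
f(4) = -3·19 - (-8) - 7 = -56
f(5) = -3·(-56) - 19 - 7 = 142
f(6) = -3·142 - (-56) - 7 = -377
f(7) = -3·(-377) - 142 - 7 = 982
f(8) = -3·982 - (-377) - 7 = -2576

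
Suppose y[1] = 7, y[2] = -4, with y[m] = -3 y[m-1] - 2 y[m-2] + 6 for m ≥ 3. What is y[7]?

-56

y[3] = -3*(-4) - 2*7 + 6 = 4
y[4] = -3*4 - 2*(-4) + 6 = 2
y[5] = -3*2 - 2*4 + 6 = -8
y[6] = -3*(-8) - 2*2 + 6 = 26
y[7] = -3*26 - 2*(-8) + 6 = -56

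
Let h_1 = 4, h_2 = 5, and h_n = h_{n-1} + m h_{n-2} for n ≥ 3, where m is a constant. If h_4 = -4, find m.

h_3 = 5 + 4m
h_4 = 5 + 9m
So 5 + 9m = -4, giving m = -1.

-1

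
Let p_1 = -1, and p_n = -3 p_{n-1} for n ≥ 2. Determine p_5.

-81

p_2 = -3*(-1) = 3
p_3 = -3*3 = -9
p_4 = -3*(-9) = 27
p_5 = -3*27 = -81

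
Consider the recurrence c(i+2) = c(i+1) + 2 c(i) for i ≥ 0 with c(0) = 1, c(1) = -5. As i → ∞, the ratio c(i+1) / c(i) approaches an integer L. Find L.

The characteristic equation is r^2 - r - 2 = 0, which factors as (r - 2)(r + 1) = 0.
So the roots are 2 and -1. Since |2| > |-1| and the coefficient of 2^i is non-zero, the ratio tends to 2.

2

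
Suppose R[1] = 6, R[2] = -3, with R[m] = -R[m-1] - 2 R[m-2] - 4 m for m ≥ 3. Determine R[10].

R[3] = -(-3) - 2·6 - 12 = -21
R[4] = -(-21) - 2·(-3) - 16 = 11
R[5] = -11 - 2·(-21) - 20 = 11
R[6] = -11 - 2·11 - 24 = -57
R[7] = -(-57) - 2·11 - 28 = 7
R[8] = -7 - 2·(-57) - 32 = 75
R[9] = -75 - 2·7 - 36 = -125
R[10] = -(-125) - 2·75 - 40 = -65

-65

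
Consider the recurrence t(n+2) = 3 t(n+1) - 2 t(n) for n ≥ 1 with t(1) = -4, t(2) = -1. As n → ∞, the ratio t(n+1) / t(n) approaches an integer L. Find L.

The characteristic equation is r^2 - 3r + 2 = 0, which factors as (r - 2)(r - 1) = 0.
So the roots are 2 and 1. Since |2| > |1| and the coefficient of 2^n is non-zero, the ratio tends to 2.

2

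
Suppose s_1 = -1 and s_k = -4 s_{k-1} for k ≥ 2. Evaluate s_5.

-256

s_2 = -4*(-1) = 4
s_3 = -4*4 = -16
s_4 = -4*(-16) = 64
s_5 = -4*64 = -256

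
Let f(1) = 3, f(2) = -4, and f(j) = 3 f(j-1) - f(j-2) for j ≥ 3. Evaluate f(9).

f(3) = 3*(-4) - 3 = -15
f(4) = 3*(-15) - (-4) = -41
f(5) = 3*(-41) - (-15) = -108
f(6) = 3*(-108) - (-41) = -283
f(7) = 3*(-283) - (-108) = -741
f(8) = 3*(-741) - (-283) = -1940
f(9) = 3*(-1940) - (-741) = -5079

-5079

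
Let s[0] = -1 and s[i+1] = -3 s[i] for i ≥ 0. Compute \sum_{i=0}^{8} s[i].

s[1] = -3(-1) = 3
s[2] = -3(3) = -9
s[3] = -3(-9) = 27
s[4] = -3(27) = -81
s[5] = -3(-81) = 243
s[6] = -3(243) = -729
s[7] = -3(-729) = 2187
s[8] = -3(2187) = -6561
Sum = (-1) + 3 + (-9) + 27 + (-81) + 243 + (-729) + 2187 + (-6561) = -4921

-4921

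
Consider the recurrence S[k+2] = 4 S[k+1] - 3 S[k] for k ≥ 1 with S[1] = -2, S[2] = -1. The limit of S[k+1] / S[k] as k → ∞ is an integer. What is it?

3

The characteristic equation is r^2 - 4r + 3 = 0, which factors as (r - 3)(r - 1) = 0.
So the roots are 3 and 1. Since |3| > |1| and the coefficient of 3^k is non-zero, the ratio tends to 3.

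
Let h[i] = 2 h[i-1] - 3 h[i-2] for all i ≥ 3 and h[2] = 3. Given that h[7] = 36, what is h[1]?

2

Let h[1] = v.
h[3] = 6 - 3v
h[4] = 3 - 6v
h[5] = -12 - 3v
h[6] = -33 + 12v
h[7] = -30 + 33v
So -30 + 33v = 36, giving v = 2.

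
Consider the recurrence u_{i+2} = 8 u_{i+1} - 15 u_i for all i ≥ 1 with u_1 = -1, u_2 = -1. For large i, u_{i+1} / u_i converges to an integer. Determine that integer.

5

The characteristic equation is r^2 - 8r + 15 = 0, which factors as (r - 5)(r - 3) = 0.
So the roots are 5 and 3. Since |5| > |3| and the coefficient of 5^i is non-zero, the ratio tends to 5.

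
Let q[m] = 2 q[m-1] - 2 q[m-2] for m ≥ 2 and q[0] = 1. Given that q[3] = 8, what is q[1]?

Let q[1] = z.
q[2] = -2 + 2z
q[3] = -4 + 2z
So -4 + 2z = 8, giving z = 6.

6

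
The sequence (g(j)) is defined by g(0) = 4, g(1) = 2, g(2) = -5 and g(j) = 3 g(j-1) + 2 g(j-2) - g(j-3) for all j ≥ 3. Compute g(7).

g(3) = 3*(-5) + 2*2 - 4 = -15
g(4) = 3*(-15) + 2*(-5) - 2 = -57
g(5) = 3*(-57) + 2*(-15) - (-5) = -196
g(6) = 3*(-196) + 2*(-57) - (-15) = -687
g(7) = 3*(-687) + 2*(-196) - (-57) = -2396

-2396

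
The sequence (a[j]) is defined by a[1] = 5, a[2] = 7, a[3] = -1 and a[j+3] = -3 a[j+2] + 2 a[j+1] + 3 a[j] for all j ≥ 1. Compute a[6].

292

a[4] = -3·(-1) + 2·7 + 3·5 = 32
a[5] = -3·32 + 2·(-1) + 3·7 = -77
a[6] = -3·(-77) + 2·32 + 3·(-1) = 292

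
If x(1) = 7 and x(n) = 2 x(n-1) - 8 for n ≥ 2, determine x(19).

The fixed point is -8/(1 - 2) = 8, so x(n) - 8 = 2(x(n-1) - 8).
Hence x(n) = -1·2^{n-1} + 8.
x(19) = -1·2^{18} + 8 = -1·262144 + 8 = -262136.

-262136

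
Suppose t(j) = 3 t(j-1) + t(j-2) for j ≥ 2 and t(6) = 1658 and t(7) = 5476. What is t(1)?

4

Rearranging, t(j-2) = t(j) - 3 t(j-1).
t(5) = 5476 - 3(1658) = 502
t(4) = 1658 - 3(502) = 152
t(3) = 502 - 3(152) = 46
t(2) = 152 - 3(46) = 14
t(1) = 46 - 3(14) = 4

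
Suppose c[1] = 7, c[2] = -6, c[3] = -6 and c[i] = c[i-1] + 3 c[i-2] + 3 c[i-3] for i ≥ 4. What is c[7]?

-192

c[4] = (-6) + 3·(-6) + 3·7 = -3
c[5] = (-3) + 3·(-6) + 3·(-6) = -39
c[6] = (-39) + 3·(-3) + 3·(-6) = -66
c[7] = (-66) + 3·(-39) + 3·(-3) = -192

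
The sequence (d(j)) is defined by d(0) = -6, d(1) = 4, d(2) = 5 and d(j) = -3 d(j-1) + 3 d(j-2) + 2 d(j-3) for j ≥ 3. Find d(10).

160916

d(3) = -3(5) + 3(4) + 2(-6) = -15
d(4) = -3(-15) + 3(5) + 2(4) = 68
d(5) = -3(68) + 3(-15) + 2(5) = -239
d(6) = -3(-239) + 3(68) + 2(-15) = 891
d(7) = -3(891) + 3(-239) + 2(68) = -3254
d(8) = -3(-3254) + 3(891) + 2(-239) = 11957
d(9) = -3(11957) + 3(-3254) + 2(891) = -43851
d(10) = -3(-43851) + 3(11957) + 2(-3254) = 160916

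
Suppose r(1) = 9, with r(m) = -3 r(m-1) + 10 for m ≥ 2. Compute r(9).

r(2) = -3·9 + 10 = -17
r(3) = -3·(-17) + 10 = 61
r(4) = -3·61 + 10 = -173
r(5) = -3·(-173) + 10 = 529
r(6) = -3·529 + 10 = -1577
r(7) = -3·(-1577) + 10 = 4741
r(8) = -3·4741 + 10 = -14213
r(9) = -3·(-14213) + 10 = 42649

42649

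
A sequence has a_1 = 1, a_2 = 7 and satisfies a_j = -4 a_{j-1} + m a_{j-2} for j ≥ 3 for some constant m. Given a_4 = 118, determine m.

2

a_3 = -28 + m
a_4 = 112 + 3m
So 112 + 3m = 118, giving m = 2.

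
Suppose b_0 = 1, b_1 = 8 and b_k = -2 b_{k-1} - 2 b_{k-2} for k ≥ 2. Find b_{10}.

-288

b_2 = -2(8) - 2(1) = -18
b_3 = -2(-18) - 2(8) = 20
b_4 = -2(20) - 2(-18) = -4
b_5 = -2(-4) - 2(20) = -32
b_6 = -2(-32) - 2(-4) = 72
b_7 = -2(72) - 2(-32) = -80
b_8 = -2(-80) - 2(72) = 16
b_9 = -2(16) - 2(-80) = 128
b_{10} = -2(128) - 2(16) = -288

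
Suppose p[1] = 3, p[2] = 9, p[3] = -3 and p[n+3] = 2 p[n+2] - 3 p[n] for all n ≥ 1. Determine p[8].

p[4] = 2*(-3) - 3*3 = -15
p[5] = 2*(-15) - 3*9 = -57
p[6] = 2*(-57) - 3*(-3) = -105
p[7] = 2*(-105) - 3*(-15) = -165
p[8] = 2*(-165) - 3*(-57) = -159

-159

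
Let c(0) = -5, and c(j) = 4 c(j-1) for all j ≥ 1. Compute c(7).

c(1) = 4·(-5) = -20
c(2) = 4·(-20) = -80
c(3) = 4·(-80) = -320
c(4) = 4·(-320) = -1280
c(5) = 4·(-1280) = -5120
c(6) = 4·(-5120) = -20480
c(7) = 4·(-20480) = -81920

-81920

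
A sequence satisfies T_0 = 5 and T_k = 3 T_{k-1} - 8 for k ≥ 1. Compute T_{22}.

31381059613

The fixed point is -8/(1 - 3) = 4, so T_k - 4 = 3(T_{k-1} - 4).
Hence T_k = 1·3^k + 4.
T_{22} = 1·3^{22} + 4 = 1·31381059609 + 4 = 31381059613.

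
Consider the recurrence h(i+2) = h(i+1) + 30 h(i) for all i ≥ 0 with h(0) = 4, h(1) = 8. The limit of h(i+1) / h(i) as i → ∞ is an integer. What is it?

6

The characteristic equation is r^2 - r - 30 = 0, which factors as (r - 6)(r + 5) = 0.
So the roots are 6 and -5. Since |6| > |-5| and the coefficient of 6^i is non-zero, the ratio tends to 6.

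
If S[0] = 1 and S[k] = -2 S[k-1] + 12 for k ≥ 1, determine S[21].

6291460

The fixed point is 12/(1 + 2) = 4, so S[k] - 4 = -2(S[k-1] - 4).
Hence S[k] = -3·(-2)^k + 4.
S[21] = -3·(-2)^{21} + 4 = -3·-2097152 + 4 = 6291460.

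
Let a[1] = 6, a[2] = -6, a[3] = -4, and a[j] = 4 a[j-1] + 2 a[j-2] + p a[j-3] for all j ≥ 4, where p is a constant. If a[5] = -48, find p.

4

a[4] = -28 + 6p
a[5] = -120 + 18p
So -120 + 18p = -48, giving p = 4.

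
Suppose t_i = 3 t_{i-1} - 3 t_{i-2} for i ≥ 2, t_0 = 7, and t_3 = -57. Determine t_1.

Let t_1 = z.
t_2 = -21 + 3z
t_3 = -63 + 6z
So -63 + 6z = -57, giving z = 1.

1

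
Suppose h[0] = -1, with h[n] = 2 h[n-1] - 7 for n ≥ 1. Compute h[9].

h[1] = 2(-1) - 7 = -9
h[2] = 2(-9) - 7 = -25
h[3] = 2(-25) - 7 = -57
h[4] = 2(-57) - 7 = -121
h[5] = 2(-121) - 7 = -249
h[6] = 2(-249) - 7 = -505
h[7] = 2(-505) - 7 = -1017
h[8] = 2(-1017) - 7 = -2041
h[9] = 2(-2041) - 7 = -4089

-4089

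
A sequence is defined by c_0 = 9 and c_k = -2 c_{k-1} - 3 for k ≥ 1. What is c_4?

159

c_1 = -2·9 - 3 = -21
c_2 = -2·(-21) - 3 = 39
c_3 = -2·39 - 3 = -81
c_4 = -2·(-81) - 3 = 159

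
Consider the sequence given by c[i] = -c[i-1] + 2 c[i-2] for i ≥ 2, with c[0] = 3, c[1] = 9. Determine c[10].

c[2] = -9 + 2*3 = -3
c[3] = -(-3) + 2*9 = 21
c[4] = -21 + 2*(-3) = -27
c[5] = -(-27) + 2*21 = 69
c[6] = -69 + 2*(-27) = -123
c[7] = -(-123) + 2*69 = 261
c[8] = -261 + 2*(-123) = -507
c[9] = -(-507) + 2*261 = 1029
c[10] = -1029 + 2*(-507) = -2043

-2043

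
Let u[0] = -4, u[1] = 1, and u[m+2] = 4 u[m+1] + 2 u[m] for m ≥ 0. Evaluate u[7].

-5624

u[2] = 4(1) + 2(-4) = -4
u[3] = 4(-4) + 2(1) = -14
u[4] = 4(-14) + 2(-4) = -64
u[5] = 4(-64) + 2(-14) = -284
u[6] = 4(-284) + 2(-64) = -1264
u[7] = 4(-1264) + 2(-284) = -5624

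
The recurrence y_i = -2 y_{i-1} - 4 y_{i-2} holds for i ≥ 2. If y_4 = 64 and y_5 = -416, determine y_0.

9

Rearranging, y_{i-2} = (y_i + 2 y_{i-1}) / -4.
y_3 = (-416 + 2*64) / -4 = -288/-4 = 72
y_2 = (64 + 2*72) / -4 = 208/-4 = -52
y_1 = (72 + 2*(-52)) / -4 = -32/-4 = 8
y_0 = (-52 + 2*8) / -4 = -36/-4 = 9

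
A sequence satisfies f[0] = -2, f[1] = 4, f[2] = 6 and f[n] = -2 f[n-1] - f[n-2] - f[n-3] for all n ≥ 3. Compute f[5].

-28

f[3] = -2(6) - 4 - (-2) = -14
f[4] = -2(-14) - 6 - 4 = 18
f[5] = -2(18) - (-14) - 6 = -28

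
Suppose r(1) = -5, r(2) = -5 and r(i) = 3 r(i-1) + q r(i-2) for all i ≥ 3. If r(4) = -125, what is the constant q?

4

r(3) = -15 - 5q
r(4) = -45 - 20q
So -45 - 20q = -125, giving q = 4.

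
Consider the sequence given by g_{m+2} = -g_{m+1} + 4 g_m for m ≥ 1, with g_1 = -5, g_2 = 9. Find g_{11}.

-49661

g_3 = -9 + 4(-5) = -29
g_4 = -(-29) + 4(9) = 65
g_5 = -65 + 4(-29) = -181
g_6 = -(-181) + 4(65) = 441
g_7 = -441 + 4(-181) = -1165
g_8 = -(-1165) + 4(441) = 2929
g_9 = -2929 + 4(-1165) = -7589
g_{10} = -(-7589) + 4(2929) = 19305
g_{11} = -19305 + 4(-7589) = -49661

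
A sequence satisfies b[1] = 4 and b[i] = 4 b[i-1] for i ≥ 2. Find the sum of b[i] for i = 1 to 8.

87380

b[2] = 4*4 = 16
b[3] = 4*16 = 64
b[4] = 4*64 = 256
b[5] = 4*256 = 1024
b[6] = 4*1024 = 4096
b[7] = 4*4096 = 16384
b[8] = 4*16384 = 65536
Sum = 4 + 16 + 64 + 256 + 1024 + 4096 + 16384 + 65536 = 87380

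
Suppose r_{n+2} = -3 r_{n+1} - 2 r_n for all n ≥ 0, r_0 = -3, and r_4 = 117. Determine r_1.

Let r_1 = y.
r_2 = 6 - 3y
r_3 = -18 + 7y
r_4 = 42 - 15y
So 42 - 15y = 117, giving y = -5.

-5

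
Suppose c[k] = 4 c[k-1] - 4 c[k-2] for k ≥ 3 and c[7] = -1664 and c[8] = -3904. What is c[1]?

Rearranging, c[k-2] = (c[k] - 4 c[k-1]) / -4.
c[6] = (-3904 - 4(-1664)) / -4 = 2752/-4 = -688
c[5] = (-1664 - 4(-688)) / -4 = 1088/-4 = -272
c[4] = (-688 - 4(-272)) / -4 = 400/-4 = -100
c[3] = (-272 - 4(-100)) / -4 = 128/-4 = -32
c[2] = (-100 - 4(-32)) / -4 = 28/-4 = -7
c[1] = (-32 - 4(-7)) / -4 = -4/-4 = 1

1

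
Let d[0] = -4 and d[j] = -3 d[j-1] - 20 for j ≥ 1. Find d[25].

-847288609448

The fixed point is -20/(1 + 3) = -5, so d[j] + 5 = -3(d[j-1] + 5).
Hence d[j] = 1·(-3)^j - 5.
d[25] = 1·(-3)^{25} - 5 = 1·-847288609443 - 5 = -847288609448.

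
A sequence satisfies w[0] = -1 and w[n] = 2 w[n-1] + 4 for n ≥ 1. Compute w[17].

393212

The fixed point is 4/(1 - 2) = -4, so w[n] + 4 = 2(w[n-1] + 4).
Hence w[n] = 3·2^n - 4.
w[17] = 3·2^{17} - 4 = 3·131072 - 4 = 393212.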